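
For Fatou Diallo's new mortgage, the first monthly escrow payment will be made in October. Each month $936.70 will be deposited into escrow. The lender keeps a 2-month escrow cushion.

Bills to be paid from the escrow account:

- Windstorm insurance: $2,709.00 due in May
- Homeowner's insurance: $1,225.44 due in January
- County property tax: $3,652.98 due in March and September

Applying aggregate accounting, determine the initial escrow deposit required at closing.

Cushion = 2 × $936.70 = $1,873.40
Trial balance (start $0, +$936.70 each month, − disbursements):
  Oct: +$936.70 → $936.70
  Nov: +$936.70 → $1,873.40
  Dec: +$936.70 → $2,810.10
  Jan: +$936.70 − $1,225.44 → $2,521.36
  Feb: +$936.70 → $3,458.06
  Mar: +$936.70 − $3,652.98 → $741.78
  Apr: +$936.70 → $1,678.48
  May: +$936.70 − $2,709.00 → -$93.82
  Jun: +$936.70 → $842.88
  Jul: +$936.70 → $1,779.58
  Aug: +$936.70 → $2,716.28
  Sep: +$936.70 − $3,652.98 → $0.00
Lowest trial balance = -$93.82 (May)
Initial deposit = cushion − low point = $1,873.40 − (-$93.82) = $1,967.22

$1,967.22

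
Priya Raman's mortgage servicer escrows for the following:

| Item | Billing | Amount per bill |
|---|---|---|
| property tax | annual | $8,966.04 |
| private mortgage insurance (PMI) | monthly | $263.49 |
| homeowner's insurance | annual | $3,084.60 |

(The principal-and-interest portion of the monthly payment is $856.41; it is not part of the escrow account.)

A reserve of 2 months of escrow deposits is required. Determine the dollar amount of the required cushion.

$2,535.42

Property tax: $8,966.04/yr
Private mortgage insurance (PMI): $263.49 × 12 = $3,161.88/yr
Homeowner's insurance: $3,084.60/yr
Total per year = $8,966.04 + $3,161.88 + $3,084.60 = $15,212.52
Monthly escrow = $15,212.52 / 12 = $1,267.71
Reserve = 2 × $1,267.71 = $2,535.42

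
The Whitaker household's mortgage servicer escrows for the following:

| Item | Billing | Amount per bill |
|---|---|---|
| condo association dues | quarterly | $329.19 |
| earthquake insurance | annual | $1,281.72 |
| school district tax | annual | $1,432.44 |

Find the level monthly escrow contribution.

Condo association dues — $329.19 × 4 = $1,316.76 annually
Earthquake insurance — $1,281.72 annually
School district tax — $1,432.44 annually
Combined annual = $1,316.76 + $1,281.72 + $1,432.44 = $4,030.92
Per month = $4,030.92 / 12 = $335.91

$335.91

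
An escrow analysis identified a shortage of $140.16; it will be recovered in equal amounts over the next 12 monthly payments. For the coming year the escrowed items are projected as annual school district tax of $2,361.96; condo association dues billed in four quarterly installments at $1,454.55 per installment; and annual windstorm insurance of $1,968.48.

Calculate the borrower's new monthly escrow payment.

School district tax — $2,361.96/yr
Condo association dues — $1,454.55 × 4 = $5,818.20/yr
Windstorm insurance — $1,968.48/yr
Yearly total = $10,148.64
Monthly = $10,148.64 ÷ 12 = $845.72
Monthly shortage recovery: $140.16 / 12 = $11.68
New monthly escrow = $845.72 + $11.68 = $857.40

$857.40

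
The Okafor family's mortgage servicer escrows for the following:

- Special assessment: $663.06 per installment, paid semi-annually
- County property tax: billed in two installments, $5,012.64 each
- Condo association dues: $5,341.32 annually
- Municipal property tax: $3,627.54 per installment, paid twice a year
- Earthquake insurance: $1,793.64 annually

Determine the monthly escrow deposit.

$2,145.12

Special assessment — $663.06 × 2 = $1,326.12 annually
County property tax — $5,012.64 × 2 = $10,025.28 annually
Condo association dues — $5,341.32 annually
Municipal property tax — $3,627.54 × 2 = $7,255.08 annually
Earthquake insurance — $1,793.64 annually
Annual escrow total = $25,741.44
Per month = $25,741.44 / 12 = $2,145.12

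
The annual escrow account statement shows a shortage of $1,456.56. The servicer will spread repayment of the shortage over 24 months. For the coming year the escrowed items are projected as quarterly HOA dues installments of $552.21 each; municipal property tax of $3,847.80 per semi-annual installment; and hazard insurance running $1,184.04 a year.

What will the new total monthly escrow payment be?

$984.73

HOA dues: $552.21 × 4 = $2,208.84 annually
Municipal property tax: $3,847.80 × 2 = $7,695.60 annually
Hazard insurance: $1,184.04 annually
Yearly total = $2,208.84 + $7,695.60 + $1,184.04 = $11,088.48
Base monthly escrow = $11,088.48 / 12 = $924.04
Shortage per month = $1,456.56 ÷ 24 = $60.69
New monthly escrow = $924.04 + $60.69 = $984.73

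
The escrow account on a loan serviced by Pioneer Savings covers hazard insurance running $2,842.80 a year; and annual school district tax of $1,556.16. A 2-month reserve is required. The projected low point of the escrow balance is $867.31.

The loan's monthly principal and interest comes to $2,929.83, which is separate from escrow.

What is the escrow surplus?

$134.15

Hazard insurance — $2,842.80 annually
School district tax — $1,556.16 annually
Combined annual = $2,842.80 + $1,556.16 = $4,398.96
Per month = $4,398.96 / 12 = $366.58
Cushion = 2 × $366.58 = $733.16
Surplus = $867.31 − $733.16 = $134.15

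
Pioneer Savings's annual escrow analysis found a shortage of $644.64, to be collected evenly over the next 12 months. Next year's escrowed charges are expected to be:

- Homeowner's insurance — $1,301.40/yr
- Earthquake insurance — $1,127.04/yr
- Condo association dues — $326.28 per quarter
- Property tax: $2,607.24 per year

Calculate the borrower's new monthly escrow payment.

Homeowner's insurance — $1,301.40
Earthquake insurance — $1,127.04
Condo association dues — $326.28 × 4 = $1,305.12
Property tax — $2,607.24
Annual escrow total = $1,301.40 + $1,127.04 + $1,305.12 + $2,607.24 = $6,340.80
Base monthly escrow = $6,340.80 / 12 = $528.40
Shortage spread = $644.64 ÷ 12 = $53.72/mo
New monthly escrow = $528.40 + $53.72 = $582.12

$582.12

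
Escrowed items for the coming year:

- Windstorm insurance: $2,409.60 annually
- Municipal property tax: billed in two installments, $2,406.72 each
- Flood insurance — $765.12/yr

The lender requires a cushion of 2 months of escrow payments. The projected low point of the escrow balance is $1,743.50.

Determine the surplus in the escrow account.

$412.14

Windstorm insurance: $2,409.60/yr
Municipal property tax: $2,406.72 × 2 = $4,813.44/yr
Flood insurance: $765.12/yr
Total annual escrow = $7,988.16
Monthly = $7,988.16 / 12 = $665.68
Cushion = 2 × $665.68 = $1,331.36
Excess over cushion: $1,743.50 − $1,331.36 = $412.14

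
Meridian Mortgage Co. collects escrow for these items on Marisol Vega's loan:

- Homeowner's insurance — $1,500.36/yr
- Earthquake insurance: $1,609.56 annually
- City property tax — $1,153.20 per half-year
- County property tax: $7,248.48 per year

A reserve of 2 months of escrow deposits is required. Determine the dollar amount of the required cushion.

Homeowner's insurance: $1,500.36 per year
Earthquake insurance: $1,609.56 per year
City property tax: $1,153.20 × 2 = $2,306.40 per year
County property tax: $7,248.48 per year
Combined annual = $12,664.80
Base monthly escrow = $12,664.80 / 12 = $1,055.40
Reserve = 2 × $1,055.40 = $2,110.80

$2,110.80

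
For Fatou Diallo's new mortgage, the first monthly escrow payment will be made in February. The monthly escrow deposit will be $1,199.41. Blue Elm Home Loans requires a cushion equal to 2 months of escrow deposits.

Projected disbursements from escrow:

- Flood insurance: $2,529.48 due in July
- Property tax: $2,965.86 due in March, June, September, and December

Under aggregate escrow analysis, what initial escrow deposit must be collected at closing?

Cushion = 2 × $1,199.41 = $2,398.82
Trial balance (start $0, +$1,199.41 each month, − disbursements):
  Feb: +$1,199.41 → $1,199.41
  Mar: +$1,199.41 − $2,965.86 → -$567.04
  Apr: +$1,199.41 → $632.37
  May: +$1,199.41 → $1,831.78
  Jun: +$1,199.41 − $2,965.86 → $65.33
  Jul: +$1,199.41 − $2,529.48 → -$1,264.74
  Aug: +$1,199.41 → -$65.33
  Sep: +$1,199.41 − $2,965.86 → -$1,831.78
  Oct: +$1,199.41 → -$632.37
  Nov: +$1,199.41 → $567.04
  Dec: +$1,199.41 − $2,965.86 → -$1,199.41
  Jan: +$1,199.41 → $0.00
Lowest trial balance = -$1,831.78 (Sep)
Initial deposit = cushion − low point = $2,398.82 − (-$1,831.78) = $4,230.60

$4,230.60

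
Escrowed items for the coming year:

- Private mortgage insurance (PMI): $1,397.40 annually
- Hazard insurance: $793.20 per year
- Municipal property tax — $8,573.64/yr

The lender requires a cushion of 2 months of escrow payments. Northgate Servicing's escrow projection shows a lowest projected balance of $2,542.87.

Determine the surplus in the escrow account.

Private mortgage insurance (PMI) = $1,397.40 per year
Hazard insurance = $793.20 per year
Municipal property tax = $8,573.64 per year
Yearly total = $1,397.40 + $793.20 + $8,573.64 = $10,764.24
Monthly escrow = $10,764.24 ÷ 12 = $897.02
Required reserve = 2 × $897.02 = $1,794.04
Excess over cushion: $2,542.87 − $1,794.04 = $748.83

$748.83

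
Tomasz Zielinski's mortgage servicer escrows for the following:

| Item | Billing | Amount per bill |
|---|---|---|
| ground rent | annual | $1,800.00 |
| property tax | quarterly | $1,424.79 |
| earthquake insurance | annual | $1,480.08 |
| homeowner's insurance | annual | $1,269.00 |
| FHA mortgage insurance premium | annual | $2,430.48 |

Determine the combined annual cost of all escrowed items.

Ground rent: $1,800.00/yr
Property tax: $1,424.79 × 4 = $5,699.16/yr
Earthquake insurance: $1,480.08/yr
Homeowner's insurance: $1,269.00/yr
FHA mortgage insurance premium: $2,430.48/yr
Total per year = $1,800.00 + $5,699.16 + $1,480.08 + $1,269.00 + $2,430.48 = $12,678.72

$12,678.72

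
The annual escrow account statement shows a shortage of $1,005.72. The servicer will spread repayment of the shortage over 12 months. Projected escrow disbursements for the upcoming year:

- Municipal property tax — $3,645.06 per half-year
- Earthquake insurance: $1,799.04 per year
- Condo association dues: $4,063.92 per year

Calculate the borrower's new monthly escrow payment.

Municipal property tax — $3,645.06 × 2 = $7,290.12 per year
Earthquake insurance — $1,799.04 per year
Condo association dues — $4,063.92 per year
Total annual escrow = $7,290.12 + $1,799.04 + $4,063.92 = $13,153.08
Base monthly escrow = $13,153.08 ÷ 12 = $1,096.09
Shortage spread = $1,005.72 / 12 = $83.81/mo
Adjusted monthly = $1,096.09 + $83.81 = $1,179.90

$1,179.90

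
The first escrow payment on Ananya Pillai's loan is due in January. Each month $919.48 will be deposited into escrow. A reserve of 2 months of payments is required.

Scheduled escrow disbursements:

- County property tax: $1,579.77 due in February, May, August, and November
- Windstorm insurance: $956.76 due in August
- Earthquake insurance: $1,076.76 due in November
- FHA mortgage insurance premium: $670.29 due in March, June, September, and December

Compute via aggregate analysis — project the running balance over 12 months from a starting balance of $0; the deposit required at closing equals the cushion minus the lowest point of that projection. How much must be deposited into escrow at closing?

Cushion = 2 × $919.48 = $1,838.96
Trial balance (start $0, +$919.48 each month, − disbursements):
  Jan: +$919.48 → $919.48
  Feb: +$919.48 − $1,579.77 → $259.19
  Mar: +$919.48 − $670.29 → $508.38
  Apr: +$919.48 → $1,427.86
  May: +$919.48 − $1,579.77 → $767.57
  Jun: +$919.48 − $670.29 → $1,016.76
  Jul: +$919.48 → $1,936.24
  Aug: +$919.48 − $2,536.53 → $319.19
  Sep: +$919.48 − $670.29 → $568.38
  Oct: +$919.48 → $1,487.86
  Nov: +$919.48 − $2,656.53 → -$249.19
  Dec: +$919.48 − $670.29 → $0.00
Lowest trial balance = -$249.19 (Nov)
Initial deposit = cushion − low point = $1,838.96 − (-$249.19) = $2,088.15

$2,088.15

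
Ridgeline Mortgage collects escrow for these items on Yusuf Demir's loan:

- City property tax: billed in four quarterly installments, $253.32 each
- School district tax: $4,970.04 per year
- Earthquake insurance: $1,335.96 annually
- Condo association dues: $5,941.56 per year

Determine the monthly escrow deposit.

City property tax: $253.32 × 4 = $1,013.28 per year
School district tax: $4,970.04 per year
Earthquake insurance: $1,335.96 per year
Condo association dues: $5,941.56 per year
Yearly total = $1,013.28 + $4,970.04 + $1,335.96 + $5,941.56 = $13,260.84
Base monthly escrow = $13,260.84 ÷ 12 = $1,105.07

$1,105.07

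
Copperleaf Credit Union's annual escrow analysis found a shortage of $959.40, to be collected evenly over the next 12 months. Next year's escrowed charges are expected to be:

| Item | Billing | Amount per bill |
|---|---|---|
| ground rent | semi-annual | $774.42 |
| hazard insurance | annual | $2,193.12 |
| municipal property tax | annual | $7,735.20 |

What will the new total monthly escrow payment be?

$1,036.38

Ground rent — $774.42 × 2 = $1,548.84 annually
Hazard insurance — $2,193.12 annually
Municipal property tax — $7,735.20 annually
Combined annual = $11,477.16
Monthly escrow = $11,477.16 ÷ 12 = $956.43
Monthly shortage recovery: $959.40 / 12 = $79.95
New monthly escrow = $956.43 + $79.95 = $1,036.38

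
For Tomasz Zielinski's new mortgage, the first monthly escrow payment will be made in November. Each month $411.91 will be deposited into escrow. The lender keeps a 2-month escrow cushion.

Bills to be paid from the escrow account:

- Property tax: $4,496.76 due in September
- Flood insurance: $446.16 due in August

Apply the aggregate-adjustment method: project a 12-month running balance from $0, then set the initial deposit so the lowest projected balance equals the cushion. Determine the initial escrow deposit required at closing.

$1,235.73

Cushion = 2 × $411.91 = $823.82
Trial balance (start $0, +$411.91 each month, − disbursements):
  Nov: +$411.91 → $411.91
  Dec: +$411.91 → $823.82
  Jan: +$411.91 → $1,235.73
  Feb: +$411.91 → $1,647.64
  Mar: +$411.91 → $2,059.55
  Apr: +$411.91 → $2,471.46
  May: +$411.91 → $2,883.37
  Jun: +$411.91 → $3,295.28
  Jul: +$411.91 → $3,707.19
  Aug: +$411.91 − $446.16 → $3,672.94
  Sep: +$411.91 − $4,496.76 → -$411.91
  Oct: +$411.91 → $0.00
Lowest trial balance = -$411.91 (Sep)
Initial deposit = cushion − low point = $823.82 − (-$411.91) = $1,235.73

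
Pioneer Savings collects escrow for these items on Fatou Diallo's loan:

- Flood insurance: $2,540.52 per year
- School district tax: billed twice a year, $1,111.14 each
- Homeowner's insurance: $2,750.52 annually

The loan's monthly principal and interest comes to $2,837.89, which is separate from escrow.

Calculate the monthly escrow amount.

$626.11

Flood insurance = $2,540.52
School district tax = $1,111.14 × 2 = $2,222.28
Homeowner's insurance = $2,750.52
Annual escrow total = $2,540.52 + $2,222.28 + $2,750.52 = $7,513.32
Base monthly escrow = $7,513.32 ÷ 12 = $626.11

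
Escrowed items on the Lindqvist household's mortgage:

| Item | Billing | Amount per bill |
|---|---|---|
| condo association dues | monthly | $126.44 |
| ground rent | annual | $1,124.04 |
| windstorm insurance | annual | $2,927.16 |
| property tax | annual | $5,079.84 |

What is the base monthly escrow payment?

$887.36

Condo association dues: $126.44 × 12 = $1,517.28 annually
Ground rent: $1,124.04 annually
Windstorm insurance: $2,927.16 annually
Property tax: $5,079.84 annually
Annual escrow total = $1,517.28 + $1,124.04 + $2,927.16 + $5,079.84 = $10,648.32
Monthly escrow = $10,648.32 / 12 = $887.36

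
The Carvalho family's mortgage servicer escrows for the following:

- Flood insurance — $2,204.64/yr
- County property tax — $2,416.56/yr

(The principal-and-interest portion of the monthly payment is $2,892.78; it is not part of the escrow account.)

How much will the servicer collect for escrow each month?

$385.10

Flood insurance: $2,204.64/yr
County property tax: $2,416.56/yr
Annual escrow total = $2,204.64 + $2,416.56 = $4,621.20
Monthly = $4,621.20 ÷ 12 = $385.10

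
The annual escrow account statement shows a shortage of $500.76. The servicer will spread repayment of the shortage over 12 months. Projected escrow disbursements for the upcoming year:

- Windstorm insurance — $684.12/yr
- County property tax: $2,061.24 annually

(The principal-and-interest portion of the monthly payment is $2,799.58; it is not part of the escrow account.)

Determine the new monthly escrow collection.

Windstorm insurance = $684.12/yr
County property tax = $2,061.24/yr
Total annual escrow = $2,745.36
Monthly = $2,745.36 ÷ 12 = $228.78
Shortage per month = $500.76 ÷ 12 = $41.73
Adjusted monthly = $228.78 + $41.73 = $270.51

$270.51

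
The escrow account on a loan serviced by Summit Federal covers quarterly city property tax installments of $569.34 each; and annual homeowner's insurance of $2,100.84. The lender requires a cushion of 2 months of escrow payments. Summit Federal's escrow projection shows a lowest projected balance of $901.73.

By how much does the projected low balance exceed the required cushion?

City property tax: $569.34 × 4 = $2,277.36
Homeowner's insurance: $2,100.84
Combined annual = $2,277.36 + $2,100.84 = $4,378.20
Base monthly escrow = $4,378.20 ÷ 12 = $364.85
Required cushion = 2 × $364.85 = $729.70
Excess over cushion: $901.73 − $729.70 = $172.03

$172.03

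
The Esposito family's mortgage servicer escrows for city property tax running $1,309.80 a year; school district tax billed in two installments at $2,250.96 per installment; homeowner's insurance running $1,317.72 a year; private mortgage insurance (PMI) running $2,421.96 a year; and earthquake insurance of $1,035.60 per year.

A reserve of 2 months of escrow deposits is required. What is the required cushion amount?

City property tax: $1,309.80
School district tax: $2,250.96 × 2 = $4,501.92
Homeowner's insurance: $1,317.72
Private mortgage insurance (PMI): $2,421.96
Earthquake insurance: $1,035.60
Total per year = $10,587.00
Monthly = $10,587.00 / 12 = $882.25
Reserve = 2 × $882.25 = $1,764.50

$1,764.50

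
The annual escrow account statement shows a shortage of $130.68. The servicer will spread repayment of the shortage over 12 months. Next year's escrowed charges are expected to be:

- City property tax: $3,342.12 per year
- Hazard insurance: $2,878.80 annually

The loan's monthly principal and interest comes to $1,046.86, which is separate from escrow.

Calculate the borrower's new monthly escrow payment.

City property tax: $3,342.12 per year
Hazard insurance: $2,878.80 per year
Combined annual = $3,342.12 + $2,878.80 = $6,220.92
Monthly escrow = $6,220.92 / 12 = $518.41
Shortage spread = $130.68 ÷ 12 = $10.89/mo
New monthly escrow = $518.41 + $10.89 = $529.30

$529.30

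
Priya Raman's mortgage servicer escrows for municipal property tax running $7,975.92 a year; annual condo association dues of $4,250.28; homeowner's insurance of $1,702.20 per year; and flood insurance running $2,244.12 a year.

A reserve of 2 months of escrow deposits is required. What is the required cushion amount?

Municipal property tax — $7,975.92/yr
Condo association dues — $4,250.28/yr
Homeowner's insurance — $1,702.20/yr
Flood insurance — $2,244.12/yr
Total annual escrow = $16,172.52
Monthly = $16,172.52 ÷ 12 = $1,347.71
Cushion = 2 × $1,347.71 = $2,695.42

$2,695.42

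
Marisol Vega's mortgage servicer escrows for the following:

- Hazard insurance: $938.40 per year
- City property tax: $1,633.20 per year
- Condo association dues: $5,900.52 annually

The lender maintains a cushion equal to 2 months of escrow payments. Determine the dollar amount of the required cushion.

$1,412.02

Hazard insurance = $938.40
City property tax = $1,633.20
Condo association dues = $5,900.52
Yearly total = $938.40 + $1,633.20 + $5,900.52 = $8,472.12
Monthly escrow = $8,472.12 ÷ 12 = $706.01
Reserve = 2 × $706.01 = $1,412.02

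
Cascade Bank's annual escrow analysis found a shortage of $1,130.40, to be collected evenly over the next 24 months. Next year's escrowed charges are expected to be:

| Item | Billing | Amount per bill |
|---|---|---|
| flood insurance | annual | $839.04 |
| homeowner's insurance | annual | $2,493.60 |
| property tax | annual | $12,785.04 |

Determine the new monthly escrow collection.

Flood insurance = $839.04 per year
Homeowner's insurance = $2,493.60 per year
Property tax = $12,785.04 per year
Yearly total = $839.04 + $2,493.60 + $12,785.04 = $16,117.68
Per month = $16,117.68 ÷ 12 = $1,343.14
Shortage per month = $1,130.40 / 24 = $47.10
Adjusted monthly = $1,343.14 + $47.10 = $1,390.24

$1,390.24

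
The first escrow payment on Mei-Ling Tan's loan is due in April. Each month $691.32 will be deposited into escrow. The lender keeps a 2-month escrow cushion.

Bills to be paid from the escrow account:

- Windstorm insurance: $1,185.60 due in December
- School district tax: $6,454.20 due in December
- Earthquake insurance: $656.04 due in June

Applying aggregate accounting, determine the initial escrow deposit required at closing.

Cushion = 2 × $691.32 = $1,382.64
Trial balance (start $0, +$691.32 each month, − disbursements):
  Apr: +$691.32 → $691.32
  May: +$691.32 → $1,382.64
  Jun: +$691.32 − $656.04 → $1,417.92
  Jul: +$691.32 → $2,109.24
  Aug: +$691.32 → $2,800.56
  Sep: +$691.32 → $3,491.88
  Oct: +$691.32 → $4,183.20
  Nov: +$691.32 → $4,874.52
  Dec: +$691.32 − $7,639.80 → -$2,073.96
  Jan: +$691.32 → -$1,382.64
  Feb: +$691.32 → -$691.32
  Mar: +$691.32 → $0.00
Lowest trial balance = -$2,073.96 (Dec)
Initial deposit = cushion − low point = $1,382.64 − (-$2,073.96) = $3,456.60

$3,456.60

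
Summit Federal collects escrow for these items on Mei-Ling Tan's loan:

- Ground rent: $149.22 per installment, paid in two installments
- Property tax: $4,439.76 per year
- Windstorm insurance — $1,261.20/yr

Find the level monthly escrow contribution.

Ground rent: $149.22 × 2 = $298.44 per year
Property tax: $4,439.76 per year
Windstorm insurance: $1,261.20 per year
Total annual escrow = $5,999.40
Monthly = $5,999.40 ÷ 12 = $499.95

$499.95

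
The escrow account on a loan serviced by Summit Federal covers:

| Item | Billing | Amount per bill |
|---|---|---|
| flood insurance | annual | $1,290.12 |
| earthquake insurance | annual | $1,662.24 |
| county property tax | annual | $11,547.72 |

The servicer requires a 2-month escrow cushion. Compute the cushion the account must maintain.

Flood insurance = $1,290.12 per year
Earthquake insurance = $1,662.24 per year
County property tax = $11,547.72 per year
Annual escrow total = $14,500.08
Monthly = $14,500.08 / 12 = $1,208.34
Required cushion = 2 × $1,208.34 = $2,416.68

$2,416.68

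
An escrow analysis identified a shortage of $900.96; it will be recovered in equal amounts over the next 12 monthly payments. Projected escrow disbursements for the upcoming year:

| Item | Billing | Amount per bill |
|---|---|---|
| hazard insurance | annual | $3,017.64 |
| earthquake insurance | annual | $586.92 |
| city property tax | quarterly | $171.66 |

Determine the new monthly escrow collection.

$432.68

Hazard insurance: $3,017.64 per year
Earthquake insurance: $586.92 per year
City property tax: $171.66 × 4 = $686.64 per year
Combined annual = $4,291.20
Base monthly escrow = $4,291.20 ÷ 12 = $357.60
Monthly shortage recovery: $900.96 ÷ 12 = $75.08
Adjusted monthly = $357.60 + $75.08 = $432.68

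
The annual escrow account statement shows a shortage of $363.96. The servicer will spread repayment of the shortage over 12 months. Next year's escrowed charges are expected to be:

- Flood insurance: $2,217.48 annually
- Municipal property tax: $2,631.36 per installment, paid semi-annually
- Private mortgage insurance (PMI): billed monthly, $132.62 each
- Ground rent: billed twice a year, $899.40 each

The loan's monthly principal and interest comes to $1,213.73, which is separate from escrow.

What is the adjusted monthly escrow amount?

Flood insurance = $2,217.48 annually
Municipal property tax = $2,631.36 × 2 = $5,262.72 annually
Private mortgage insurance (PMI) = $132.62 × 12 = $1,591.44 annually
Ground rent = $899.40 × 2 = $1,798.80 annually
Total annual escrow = $10,870.44
Monthly = $10,870.44 / 12 = $905.87
Shortage per month = $363.96 / 12 = $30.33
New monthly escrow = $905.87 + $30.33 = $936.20

$936.20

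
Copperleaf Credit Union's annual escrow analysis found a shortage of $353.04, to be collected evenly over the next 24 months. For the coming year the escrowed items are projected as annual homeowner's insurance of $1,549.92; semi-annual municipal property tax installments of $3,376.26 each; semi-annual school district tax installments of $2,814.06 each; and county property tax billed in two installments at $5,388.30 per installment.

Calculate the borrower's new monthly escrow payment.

Homeowner's insurance = $1,549.92/yr
Municipal property tax = $3,376.26 × 2 = $6,752.52/yr
School district tax = $2,814.06 × 2 = $5,628.12/yr
County property tax = $5,388.30 × 2 = $10,776.60/yr
Total annual escrow = $24,707.16
Per month = $24,707.16 / 12 = $2,058.93
Shortage per month = $353.04 / 24 = $14.71
Adjusted monthly = $2,058.93 + $14.71 = $2,073.64

$2,073.64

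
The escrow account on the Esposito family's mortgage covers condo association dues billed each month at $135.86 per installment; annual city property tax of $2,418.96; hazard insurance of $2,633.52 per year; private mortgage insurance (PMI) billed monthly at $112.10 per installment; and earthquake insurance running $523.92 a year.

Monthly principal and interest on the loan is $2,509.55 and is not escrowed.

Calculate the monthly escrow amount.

Condo association dues = $135.86 × 12 = $1,630.32/yr
City property tax = $2,418.96/yr
Hazard insurance = $2,633.52/yr
Private mortgage insurance (PMI) = $112.10 × 12 = $1,345.20/yr
Earthquake insurance = $523.92/yr
Annual escrow total = $8,551.92
Monthly escrow = $8,551.92 / 12 = $712.66

$712.66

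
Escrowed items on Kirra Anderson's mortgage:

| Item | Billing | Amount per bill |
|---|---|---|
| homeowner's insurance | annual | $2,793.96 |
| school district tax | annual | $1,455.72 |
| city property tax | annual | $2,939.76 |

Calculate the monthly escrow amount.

Homeowner's insurance = $2,793.96 per year
School district tax = $1,455.72 per year
City property tax = $2,939.76 per year
Total annual escrow = $2,793.96 + $1,455.72 + $2,939.76 = $7,189.44
Per month = $7,189.44 ÷ 12 = $599.12

$599.12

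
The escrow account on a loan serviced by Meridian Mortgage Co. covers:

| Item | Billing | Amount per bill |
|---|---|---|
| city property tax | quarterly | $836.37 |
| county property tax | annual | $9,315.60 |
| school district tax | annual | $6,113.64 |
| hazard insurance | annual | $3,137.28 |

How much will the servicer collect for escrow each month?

City property tax — $836.37 × 4 = $3,345.48 per year
County property tax — $9,315.60 per year
School district tax — $6,113.64 per year
Hazard insurance — $3,137.28 per year
Combined annual = $3,345.48 + $9,315.60 + $6,113.64 + $3,137.28 = $21,912.00
Monthly escrow = $21,912.00 / 12 = $1,826.00

$1,826.00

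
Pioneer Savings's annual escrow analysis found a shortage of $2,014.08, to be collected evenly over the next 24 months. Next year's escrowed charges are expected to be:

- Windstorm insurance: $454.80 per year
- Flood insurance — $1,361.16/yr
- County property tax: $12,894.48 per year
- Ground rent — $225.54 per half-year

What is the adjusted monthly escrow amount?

$1,347.38

Windstorm insurance: $454.80/yr
Flood insurance: $1,361.16/yr
County property tax: $12,894.48/yr
Ground rent: $225.54 × 2 = $451.08/yr
Yearly total = $454.80 + $1,361.16 + $12,894.48 + $451.08 = $15,161.52
Monthly = $15,161.52 ÷ 12 = $1,263.46
Shortage per month = $2,014.08 / 24 = $83.92
Adjusted monthly = $1,263.46 + $83.92 = $1,347.38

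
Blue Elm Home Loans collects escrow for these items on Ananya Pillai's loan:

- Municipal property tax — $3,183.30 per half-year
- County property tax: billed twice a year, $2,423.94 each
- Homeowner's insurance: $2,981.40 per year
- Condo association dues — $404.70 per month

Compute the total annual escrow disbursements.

$19,052.28

Municipal property tax = $3,183.30 × 2 = $6,366.60 per year
County property tax = $2,423.94 × 2 = $4,847.88 per year
Homeowner's insurance = $2,981.40 per year
Condo association dues = $404.70 × 12 = $4,856.40 per year
Combined annual = $6,366.60 + $4,847.88 + $2,981.40 + $4,856.40 = $19,052.28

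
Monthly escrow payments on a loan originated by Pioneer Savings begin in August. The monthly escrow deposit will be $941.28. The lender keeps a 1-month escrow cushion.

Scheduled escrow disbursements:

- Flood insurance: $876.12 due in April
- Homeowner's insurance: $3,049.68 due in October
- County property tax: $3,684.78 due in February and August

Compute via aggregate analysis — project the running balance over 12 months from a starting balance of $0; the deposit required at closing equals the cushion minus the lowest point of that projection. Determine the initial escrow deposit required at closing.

$4,851.90

Cushion = 1 × $941.28 = $941.28
Trial balance (start $0, +$941.28 each month, − disbursements):
  Aug: +$941.28 − $3,684.78 → -$2,743.50
  Sep: +$941.28 → -$1,802.22
  Oct: +$941.28 − $3,049.68 → -$3,910.62
  Nov: +$941.28 → -$2,969.34
  Dec: +$941.28 → -$2,028.06
  Jan: +$941.28 → -$1,086.78
  Feb: +$941.28 − $3,684.78 → -$3,830.28
  Mar: +$941.28 → -$2,889.00
  Apr: +$941.28 − $876.12 → -$2,823.84
  May: +$941.28 → -$1,882.56
  Jun: +$941.28 → -$941.28
  Jul: +$941.28 → $0.00
Lowest trial balance = -$3,910.62 (Oct)
Initial deposit = cushion − low point = $941.28 − (-$3,910.62) = $4,851.90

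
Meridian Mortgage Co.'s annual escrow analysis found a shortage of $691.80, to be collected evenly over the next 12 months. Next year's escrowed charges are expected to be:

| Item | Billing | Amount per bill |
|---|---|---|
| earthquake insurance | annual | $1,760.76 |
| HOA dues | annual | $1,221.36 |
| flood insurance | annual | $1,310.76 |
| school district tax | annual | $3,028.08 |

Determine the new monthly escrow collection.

Earthquake insurance — $1,760.76 per year
HOA dues — $1,221.36 per year
Flood insurance — $1,310.76 per year
School district tax — $3,028.08 per year
Annual escrow total = $7,320.96
Base monthly escrow = $7,320.96 / 12 = $610.08
Monthly shortage recovery: $691.80 ÷ 12 = $57.65
New monthly escrow = $610.08 + $57.65 = $667.73

$667.73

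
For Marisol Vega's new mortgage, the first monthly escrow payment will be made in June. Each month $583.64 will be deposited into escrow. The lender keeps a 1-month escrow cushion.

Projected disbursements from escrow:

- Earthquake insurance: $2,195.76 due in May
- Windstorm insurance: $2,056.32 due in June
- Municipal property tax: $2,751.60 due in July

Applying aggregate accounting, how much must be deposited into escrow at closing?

Cushion = 1 × $583.64 = $583.64
Trial balance (start $0, +$583.64 each month, − disbursements):
  Jun: +$583.64 − $2,056.32 → -$1,472.68
  Jul: +$583.64 − $2,751.60 → -$3,640.64
  Aug: +$583.64 → -$3,057.00
  Sep: +$583.64 → -$2,473.36
  Oct: +$583.64 → -$1,889.72
  Nov: +$583.64 → -$1,306.08
  Dec: +$583.64 → -$722.44
  Jan: +$583.64 → -$138.80
  Feb: +$583.64 → $444.84
  Mar: +$583.64 → $1,028.48
  Apr: +$583.64 → $1,612.12
  May: +$583.64 − $2,195.76 → $0.00
Lowest trial balance = -$3,640.64 (Jul)
Initial deposit = cushion − low point = $583.64 − (-$3,640.64) = $4,224.28

$4,224.28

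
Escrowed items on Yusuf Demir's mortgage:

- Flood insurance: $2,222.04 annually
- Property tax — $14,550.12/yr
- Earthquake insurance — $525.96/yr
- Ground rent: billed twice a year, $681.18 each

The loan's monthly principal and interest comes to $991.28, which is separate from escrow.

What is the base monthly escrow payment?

$1,555.04

Flood insurance — $2,222.04
Property tax — $14,550.12
Earthquake insurance — $525.96
Ground rent — $681.18 × 2 = $1,362.36
Total annual escrow = $2,222.04 + $14,550.12 + $525.96 + $1,362.36 = $18,660.48
Per month = $18,660.48 ÷ 12 = $1,555.04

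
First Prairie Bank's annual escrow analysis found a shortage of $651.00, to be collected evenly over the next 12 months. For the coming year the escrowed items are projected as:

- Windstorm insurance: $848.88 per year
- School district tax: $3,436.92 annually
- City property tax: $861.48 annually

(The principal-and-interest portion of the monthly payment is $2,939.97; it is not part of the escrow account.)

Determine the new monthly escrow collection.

Windstorm insurance — $848.88/yr
School district tax — $3,436.92/yr
City property tax — $861.48/yr
Combined annual = $5,147.28
Monthly = $5,147.28 / 12 = $428.94
Shortage spread = $651.00 ÷ 12 = $54.25/mo
Adjusted monthly = $428.94 + $54.25 = $483.19

$483.19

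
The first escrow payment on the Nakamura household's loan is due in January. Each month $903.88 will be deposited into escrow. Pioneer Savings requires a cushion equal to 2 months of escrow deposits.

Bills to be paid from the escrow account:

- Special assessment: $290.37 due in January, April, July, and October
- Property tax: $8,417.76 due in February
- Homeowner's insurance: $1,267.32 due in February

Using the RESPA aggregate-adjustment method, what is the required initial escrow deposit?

Cushion = 2 × $903.88 = $1,807.76
Trial balance (start $0, +$903.88 each month, − disbursements):
  Jan: +$903.88 − $290.37 → $613.51
  Feb: +$903.88 − $9,685.08 → -$8,167.69
  Mar: +$903.88 → -$7,263.81
  Apr: +$903.88 − $290.37 → -$6,650.30
  May: +$903.88 → -$5,746.42
  Jun: +$903.88 → -$4,842.54
  Jul: +$903.88 − $290.37 → -$4,229.03
  Aug: +$903.88 → -$3,325.15
  Sep: +$903.88 → -$2,421.27
  Oct: +$903.88 − $290.37 → -$1,807.76
  Nov: +$903.88 → -$903.88
  Dec: +$903.88 → $0.00
Lowest trial balance = -$8,167.69 (Feb)
Initial deposit = cushion − low point = $1,807.76 − (-$8,167.69) = $9,975.45

$9,975.45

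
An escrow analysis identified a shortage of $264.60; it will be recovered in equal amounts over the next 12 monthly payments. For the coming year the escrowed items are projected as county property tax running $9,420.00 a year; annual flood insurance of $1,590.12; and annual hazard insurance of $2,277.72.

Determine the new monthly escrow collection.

County property tax = $9,420.00 annually
Flood insurance = $1,590.12 annually
Hazard insurance = $2,277.72 annually
Total annual escrow = $9,420.00 + $1,590.12 + $2,277.72 = $13,287.84
Monthly escrow = $13,287.84 / 12 = $1,107.32
Monthly shortage recovery: $264.60 ÷ 12 = $22.05
New monthly escrow = $1,107.32 + $22.05 = $1,129.37

$1,129.37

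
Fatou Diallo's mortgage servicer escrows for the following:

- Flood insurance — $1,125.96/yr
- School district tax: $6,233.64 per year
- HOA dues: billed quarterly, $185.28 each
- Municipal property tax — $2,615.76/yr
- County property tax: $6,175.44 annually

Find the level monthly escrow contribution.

$1,407.66

Flood insurance — $1,125.96/yr
School district tax — $6,233.64/yr
HOA dues — $185.28 × 4 = $741.12/yr
Municipal property tax — $2,615.76/yr
County property tax — $6,175.44/yr
Total per year = $1,125.96 + $6,233.64 + $741.12 + $2,615.76 + $6,175.44 = $16,891.92
Monthly escrow = $16,891.92 ÷ 12 = $1,407.66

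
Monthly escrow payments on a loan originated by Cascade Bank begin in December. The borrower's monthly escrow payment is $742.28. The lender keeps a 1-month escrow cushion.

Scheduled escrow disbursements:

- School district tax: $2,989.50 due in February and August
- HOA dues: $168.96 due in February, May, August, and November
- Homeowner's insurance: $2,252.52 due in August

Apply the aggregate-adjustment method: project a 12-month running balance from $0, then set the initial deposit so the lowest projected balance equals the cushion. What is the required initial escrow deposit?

$2,800.16

Cushion = 1 × $742.28 = $742.28
Trial balance (start $0, +$742.28 each month, − disbursements):
  Dec: +$742.28 → $742.28
  Jan: +$742.28 → $1,484.56
  Feb: +$742.28 − $3,158.46 → -$931.62
  Mar: +$742.28 → -$189.34
  Apr: +$742.28 → $552.94
  May: +$742.28 − $168.96 → $1,126.26
  Jun: +$742.28 → $1,868.54
  Jul: +$742.28 → $2,610.82
  Aug: +$742.28 − $5,410.98 → -$2,057.88
  Sep: +$742.28 → -$1,315.60
  Oct: +$742.28 → -$573.32
  Nov: +$742.28 − $168.96 → $0.00
Lowest trial balance = -$2,057.88 (Aug)
Initial deposit = cushion − low point = $742.28 − (-$2,057.88) = $2,800.16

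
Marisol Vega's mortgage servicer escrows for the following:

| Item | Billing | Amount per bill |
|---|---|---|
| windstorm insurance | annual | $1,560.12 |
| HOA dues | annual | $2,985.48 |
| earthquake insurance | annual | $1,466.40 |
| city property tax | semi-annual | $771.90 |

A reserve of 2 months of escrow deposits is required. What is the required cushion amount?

$1,259.30

Windstorm insurance: $1,560.12
HOA dues: $2,985.48
Earthquake insurance: $1,466.40
City property tax: $771.90 × 2 = $1,543.80
Combined annual = $7,555.80
Per month = $7,555.80 ÷ 12 = $629.65
Cushion = 2 × $629.65 = $1,259.30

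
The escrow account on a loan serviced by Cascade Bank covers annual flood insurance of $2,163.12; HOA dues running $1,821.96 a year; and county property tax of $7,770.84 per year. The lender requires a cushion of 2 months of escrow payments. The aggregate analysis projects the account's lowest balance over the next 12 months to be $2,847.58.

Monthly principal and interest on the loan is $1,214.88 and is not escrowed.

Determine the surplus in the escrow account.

Flood insurance: $2,163.12 per year
HOA dues: $1,821.96 per year
County property tax: $7,770.84 per year
Yearly total = $2,163.12 + $1,821.96 + $7,770.84 = $11,755.92
Monthly = $11,755.92 / 12 = $979.66
Cushion = 2 × $979.66 = $1,959.32
Surplus = $2,847.58 − $1,959.32 = $888.26

$888.26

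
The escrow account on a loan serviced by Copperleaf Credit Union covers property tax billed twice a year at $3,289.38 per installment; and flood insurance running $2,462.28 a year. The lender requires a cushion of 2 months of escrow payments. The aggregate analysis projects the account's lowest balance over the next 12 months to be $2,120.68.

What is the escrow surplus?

Property tax = $3,289.38 × 2 = $6,578.76 annually
Flood insurance = $2,462.28 annually
Yearly total = $6,578.76 + $2,462.28 = $9,041.04
Monthly = $9,041.04 / 12 = $753.42
Cushion = 2 × $753.42 = $1,506.84
Excess over cushion: $2,120.68 − $1,506.84 = $613.84

$613.84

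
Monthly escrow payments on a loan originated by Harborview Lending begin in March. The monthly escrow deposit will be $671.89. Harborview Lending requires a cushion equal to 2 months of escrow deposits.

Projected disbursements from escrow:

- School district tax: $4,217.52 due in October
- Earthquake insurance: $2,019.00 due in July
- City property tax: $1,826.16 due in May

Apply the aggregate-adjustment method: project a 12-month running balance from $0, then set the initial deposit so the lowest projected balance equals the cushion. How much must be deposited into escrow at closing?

$4,031.34

Cushion = 2 × $671.89 = $1,343.78
Trial balance (start $0, +$671.89 each month, − disbursements):
  Mar: +$671.89 → $671.89
  Apr: +$671.89 → $1,343.78
  May: +$671.89 − $1,826.16 → $189.51
  Jun: +$671.89 → $861.40
  Jul: +$671.89 − $2,019.00 → -$485.71
  Aug: +$671.89 → $186.18
  Sep: +$671.89 → $858.07
  Oct: +$671.89 − $4,217.52 → -$2,687.56
  Nov: +$671.89 → -$2,015.67
  Dec: +$671.89 → -$1,343.78
  Jan: +$671.89 → -$671.89
  Feb: +$671.89 → $0.00
Lowest trial balance = -$2,687.56 (Oct)
Initial deposit = cushion − low point = $1,343.78 − (-$2,687.56) = $4,031.34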